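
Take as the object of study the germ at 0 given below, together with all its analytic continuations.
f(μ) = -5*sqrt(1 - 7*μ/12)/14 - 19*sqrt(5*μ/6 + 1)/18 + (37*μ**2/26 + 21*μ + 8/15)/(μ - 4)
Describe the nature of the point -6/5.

The term (-19/18)*sqrt(1 - μ/(-6/5)) has argument 1 - -6/5/(-6/5) = 0 at -6/5: a square-root (algebraic, two-sheeted) branch point; the remaining terms are analytic or single-valued there.

The point is an algebraic (square-root) branch point.


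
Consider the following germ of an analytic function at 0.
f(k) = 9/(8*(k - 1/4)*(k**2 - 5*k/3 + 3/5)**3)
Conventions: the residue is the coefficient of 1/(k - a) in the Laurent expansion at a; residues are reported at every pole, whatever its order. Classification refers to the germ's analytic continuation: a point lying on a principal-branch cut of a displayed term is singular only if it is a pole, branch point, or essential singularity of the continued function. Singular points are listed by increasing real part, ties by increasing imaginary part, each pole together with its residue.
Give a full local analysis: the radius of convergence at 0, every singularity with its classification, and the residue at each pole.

Denominator factor (k**2 - 5*k/3 + 3/5)^3: discriminant 17/45, real irrational roots 5/6 + (1/30)*sqrt(85) and 5/6 - (1/30)*sqrt(85); poles of order 3, moduli 5/6 + (1/30)*sqrt(85) and 5/6 - (1/30)*sqrt(85).
Denominator factor (k - 1/4): pole of order 1 at 1/4, modulus 1/4.
The radius of convergence is the smallest modulus among the singular points: 1/4.
At the order-1 pole 1/4 set g(k) = (k - (1/4))*f(k) = 9/(8*(k**2 - 5*k/3 + 3/5)**3).
Simple pole: residue = g(a) at a = 1/4, which is 15552000/205379.
The factor k**2 - 5*k/3 + 3/5 splits as (k - a)(k - a') with a = 5/6 - (1/30)*sqrt(85), a' = 5/6 + (1/30)*sqrt(85). At the order-3 pole a set g(k) = (k - a)^3*f(k) = [9/(8*(k - 1/4))] / (k - a')^3.
Order-3 pole: residue = g''(a)/2; g''(5/6 - (1/30)*sqrt(85)) = -15552000/205379 - (35225583750/1009027027)*sqrt(85), so the residue is -7776000/205379 - (17612791875/1009027027)*sqrt(85).
The factor k**2 - 5*k/3 + 3/5 splits as (k - a)(k - a') with a = 5/6 + (1/30)*sqrt(85), a' = 5/6 - (1/30)*sqrt(85). At the order-3 pole a set g(k) = (k - a)^3*f(k) = [9/(8*(k - 1/4))] / (k - a')^3.
Order-3 pole: residue = g''(a)/2; g''(5/6 + (1/30)*sqrt(85)) = -15552000/205379 + (35225583750/1009027027)*sqrt(85), so the residue is -7776000/205379 + (17612791875/1009027027)*sqrt(85).
List the singular points by increasing real part (a conjugate pair: the negative imaginary part first).

Radius of convergence at 0: 1/4.
At 1/4: a pole of order 1; residue 15552000/205379.
At 5/6 - (1/30)*sqrt(85): a pole of order 3; residue -7776000/205379 - (17612791875/1009027027)*sqrt(85).
At 5/6 + (1/30)*sqrt(85): a pole of order 3; residue -7776000/205379 + (17612791875/1009027027)*sqrt(85).


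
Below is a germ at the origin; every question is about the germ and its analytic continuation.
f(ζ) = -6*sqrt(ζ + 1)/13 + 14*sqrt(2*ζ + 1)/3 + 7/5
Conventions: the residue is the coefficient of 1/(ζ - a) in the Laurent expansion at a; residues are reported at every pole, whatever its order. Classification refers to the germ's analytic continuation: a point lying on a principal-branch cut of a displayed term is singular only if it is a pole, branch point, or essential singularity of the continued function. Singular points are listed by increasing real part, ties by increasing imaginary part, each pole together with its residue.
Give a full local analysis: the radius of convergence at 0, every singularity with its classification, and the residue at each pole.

Branch term (-6/13)*sqrt(1 - ζ/(-1)): its argument vanishes at ζ = -1, a square-root branch point, modulus 1.
Branch term (14/3)*sqrt(1 - ζ/(-1/2)): its argument vanishes at ζ = -1/2, a square-root branch point, modulus 1/2.
The radius of convergence is the smallest modulus among the singular points: 1/2.
List the singular points by increasing real part (a conjugate pair: the negative imaginary part first).

Radius of convergence at 0: 1/2.
At -1: an algebraic (square-root) branch point.
At -1/2: an algebraic (square-root) branch point.


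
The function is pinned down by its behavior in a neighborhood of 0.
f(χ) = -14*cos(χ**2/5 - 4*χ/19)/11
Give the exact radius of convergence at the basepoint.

The factor cos(χ**2/5 - 4*χ/19) is entire and contributes no finite singular point.
The polynomial part has no poles.
No finite singular points: the Taylor series at 0 converges everywhere.

The radius of convergence is infinite.


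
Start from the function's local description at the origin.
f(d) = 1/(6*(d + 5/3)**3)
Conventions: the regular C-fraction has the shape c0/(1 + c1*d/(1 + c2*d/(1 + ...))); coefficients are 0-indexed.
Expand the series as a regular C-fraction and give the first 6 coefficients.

The regular C-fraction coefficients are [9/250, 9/5, -3/5, 2/5, -1/10, 3/10].

Taylor coefficients (expand at 0): a_0 = 9/250, a_1 = -81/1250, a_2 = 243/3125, a_3 = -243/3125, a_4 = 2187/31250, a_5 = -45927/781250.
c0 = a_0 = 9/250. Peel one level at a time: if S = 1 + c*d/S' with S'(0) = 1, then c is the d-coefficient of S and S' = c*d/(S - 1).
S_1 = c0/f = 1 + (9/5)*d + (27/25)*d^2 + ...; c1 = 9/5.
S_2 = c1*d/(S_1 - 1) = 1 + (-3/5)*d + (6/25)*d^2 + ...; c2 = -3/5.
S_3 = c2*d/(S_2 - 1) = 1 + (2/5)*d + (1/25)*d^2 + ...; c3 = 2/5.
S_4 = c3*d/(S_3 - 1) = 1 + (-1/10)*d + (3/100)*d^2 + ...; c4 = -1/10.
S_5 = c4*d/(S_4 - 1) = 1 + (3/10)*d + ...; c5 = 3/10.


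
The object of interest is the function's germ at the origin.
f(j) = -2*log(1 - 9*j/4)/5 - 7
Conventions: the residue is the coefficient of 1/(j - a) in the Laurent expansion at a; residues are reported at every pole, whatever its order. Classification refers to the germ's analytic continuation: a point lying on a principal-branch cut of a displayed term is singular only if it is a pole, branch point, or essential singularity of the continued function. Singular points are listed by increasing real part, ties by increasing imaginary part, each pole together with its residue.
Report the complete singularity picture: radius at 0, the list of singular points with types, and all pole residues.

Branch term (-2/5)*log(1 - j/(4/9)): its argument vanishes at j = 4/9, a logarithmic branch point, modulus 4/9.
The radius of convergence is the smallest modulus among the singular points: 4/9.

Radius of convergence at 0: 4/9.
At 4/9: a logarithmic branch point.


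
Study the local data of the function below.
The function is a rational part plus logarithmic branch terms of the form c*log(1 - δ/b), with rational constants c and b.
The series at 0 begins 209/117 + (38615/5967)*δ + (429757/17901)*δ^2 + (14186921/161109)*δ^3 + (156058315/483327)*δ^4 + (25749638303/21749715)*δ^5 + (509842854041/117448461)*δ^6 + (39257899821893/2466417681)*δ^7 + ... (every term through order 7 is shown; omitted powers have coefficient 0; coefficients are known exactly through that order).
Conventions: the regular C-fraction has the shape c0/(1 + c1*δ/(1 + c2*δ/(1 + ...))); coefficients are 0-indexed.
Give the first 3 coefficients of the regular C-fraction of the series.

The regular C-fraction coefficients are [209/117, -38615/10659, -11936132/137199095].

Taylor coefficients (read off): a_0 = 209/117, a_1 = 38615/5967, a_2 = 429757/17901.
c0 = a_0 = 209/117. Peel one level at a time: if S = 1 + c*δ/S' with S'(0) = 1, then c is the δ-coefficient of S and S' = c*δ/(S - 1).
S_1 = c0/f = 1 + (-38615/10659)*δ + (-11936132/37871427)*δ^2 + ...; c1 = -38615/10659.
S_2 = c1*δ/(S_1 - 1) = 1 + (-11936132/137199095)*δ + ...; c2 = -11936132/137199095.


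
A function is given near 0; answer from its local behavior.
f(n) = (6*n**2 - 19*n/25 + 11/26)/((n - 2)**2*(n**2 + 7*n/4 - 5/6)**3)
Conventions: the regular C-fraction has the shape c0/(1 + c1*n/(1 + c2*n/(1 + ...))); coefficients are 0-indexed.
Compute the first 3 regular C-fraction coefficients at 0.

Taylor coefficients (expand at 0): a_0 = -297/1625, a_1 = -81729/81250, a_2 = -5669487/812500.
c0 = a_0 = -297/1625. Peel one level at a time: if S = 1 + c*n/S' with S'(0) = 1, then c is the n-coefficient of S and S' = c*n/(S - 1).
S_1 = c0/f = 1 + (-3027/550)*n + (-1193113/151250)*n^2 + ...; c1 = -3027/550.
S_2 = c1*n/(S_1 - 1) = 1 + (-1193113/832425)*n + ...; c2 = -1193113/832425.

The regular C-fraction coefficients are [-297/1625, -3027/550, -1193113/832425].


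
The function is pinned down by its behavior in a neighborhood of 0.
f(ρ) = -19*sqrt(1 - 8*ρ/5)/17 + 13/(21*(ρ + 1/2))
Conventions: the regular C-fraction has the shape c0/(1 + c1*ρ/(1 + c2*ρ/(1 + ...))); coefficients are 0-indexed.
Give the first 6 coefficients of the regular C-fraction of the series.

Taylor coefficients (expand at 0): a_0 = 43/357, a_1 = -2824/1785, a_2 = 47392/8925, a_3 = -429232/44625, a_4 = 896768/44625, a_5 = -43842496/1115625.
c0 = a_0 = 43/357. Peel one level at a time: if S = 1 + c*ρ/S' with S'(0) = 1, then c is the ρ-coefficient of S and S' = c*ρ/(S - 1).
S_1 = c0/f = 1 + (2824/215)*ρ + (1187424/9245)*ρ^2 + ...; c1 = 2824/215.
S_2 = c1*ρ/(S_1 - 1) = 1 + (-148428/15179)*ρ + (16153914/3115225)*ρ^2 + ...; c2 = -148428/15179.
S_3 = c2*ρ/(S_2 - 1) = 1 + (28079/52950)*ρ + (888079/697500)*ρ^2 + ...; c3 = 28079/52950.
S_4 = c3*ρ/(S_3 - 1) = 1 + (-7290509/3036450)*ρ + (-1339981646/10244476225)*ρ^2 + ...; c4 = -7290509/3036450.
S_5 = c4*ρ/(S_4 - 1) = 1 + (-22775892/418078679)*ρ + ...; c5 = -22775892/418078679.

The regular C-fraction coefficients are [43/357, 2824/215, -148428/15179, 28079/52950, -7290509/3036450, -22775892/418078679].


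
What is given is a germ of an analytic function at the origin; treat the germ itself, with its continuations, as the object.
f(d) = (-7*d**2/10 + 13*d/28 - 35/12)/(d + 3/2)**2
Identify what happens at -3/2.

The denominator factor d + 3/2 vanishes at -3/2 and appears to the power 2; the numerator there equals -2179/420, nonzero, and no other factor vanishes.
Hence a pole whose order is the multiplicity, 2.

The point is a pole of order 2.


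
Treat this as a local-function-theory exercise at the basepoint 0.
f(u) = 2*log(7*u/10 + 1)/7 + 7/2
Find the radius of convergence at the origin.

The radius of convergence is 10/7.

Branch term (2/7)*log(1 - u/(-10/7)): its argument vanishes at u = -10/7, a logarithmic branch point, modulus 10/7.
The radius of convergence is the smallest modulus among the singular points: 10/7.


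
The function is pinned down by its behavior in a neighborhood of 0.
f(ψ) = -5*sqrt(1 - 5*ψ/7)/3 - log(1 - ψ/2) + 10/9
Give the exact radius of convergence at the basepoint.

The radius of convergence is 7/5.

Branch term (-5/3)*sqrt(1 - ψ/(7/5)): its argument vanishes at ψ = 7/5, a square-root branch point, modulus 7/5.
Branch term (-1)*log(1 - ψ/(2)): its argument vanishes at ψ = 2, a logarithmic branch point, modulus 2.
The radius of convergence is the smallest modulus among the singular points: 7/5.


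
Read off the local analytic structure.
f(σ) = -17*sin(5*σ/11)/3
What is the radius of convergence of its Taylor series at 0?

The factor -sin(5*σ/11) is entire and contributes no finite singular point.
The polynomial part has no poles.
No finite singular points: the Taylor series at 0 converges everywhere.

The radius of convergence is infinite.


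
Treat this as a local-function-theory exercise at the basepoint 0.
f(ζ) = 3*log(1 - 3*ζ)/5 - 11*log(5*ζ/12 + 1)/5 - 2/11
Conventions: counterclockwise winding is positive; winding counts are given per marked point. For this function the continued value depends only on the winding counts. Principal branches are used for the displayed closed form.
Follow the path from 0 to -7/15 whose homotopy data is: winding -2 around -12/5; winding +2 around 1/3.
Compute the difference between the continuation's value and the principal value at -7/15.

Continued minus principal equals (56/5)*pi*i.

The rational part is single-valued and drops out of the difference; each branch term changes only by its own monodromy.
(-11/5)*log(1 - ζ/(-12/5)): each positive loop around -12/5 adds 2*pi*i to the log, so winding -2 contributes (-11/5)*(-2)*2*pi*i = (44/5)*pi*i.
(3/5)*log(1 - ζ/(1/3)): each positive loop around 1/3 adds 2*pi*i to the log, so winding +2 contributes (3/5)*(2)*2*pi*i = (12/5)*pi*i.
Summing the contributions at ζ = -7/15 gives (56/5)*pi*i.


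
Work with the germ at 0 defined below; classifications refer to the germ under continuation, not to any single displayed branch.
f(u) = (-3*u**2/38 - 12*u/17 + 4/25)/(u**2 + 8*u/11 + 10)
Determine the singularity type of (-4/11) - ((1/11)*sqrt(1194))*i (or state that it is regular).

The point is a pole of order 1.

The denominator factor u**2 + 8*u/11 + 10 vanishes at (-4/11) - ((1/11)*sqrt(1194))*i and appears to the power 1; the numerator there equals (60953/51425) + ((2304/39083)*sqrt(1194))*i, nonzero, and no other factor vanishes.
Hence a pole whose order is the multiplicity, 1.


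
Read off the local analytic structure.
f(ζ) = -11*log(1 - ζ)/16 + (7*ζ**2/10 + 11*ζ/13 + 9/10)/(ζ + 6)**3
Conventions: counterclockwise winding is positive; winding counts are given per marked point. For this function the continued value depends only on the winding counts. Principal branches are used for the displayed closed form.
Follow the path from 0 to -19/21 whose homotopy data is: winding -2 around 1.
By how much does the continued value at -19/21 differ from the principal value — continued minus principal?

The rational part is single-valued and drops out of the difference; each branch term changes only by its own monodromy.
(-11/16)*log(1 - ζ/(1)): each positive loop around 1 adds 2*pi*i to the log, so winding -2 contributes (-11/16)*(-2)*2*pi*i = (11/4)*pi*i.
Summing the contributions at ζ = -19/21 gives (11/4)*pi*i.

Continued minus principal equals (11/4)*pi*i.


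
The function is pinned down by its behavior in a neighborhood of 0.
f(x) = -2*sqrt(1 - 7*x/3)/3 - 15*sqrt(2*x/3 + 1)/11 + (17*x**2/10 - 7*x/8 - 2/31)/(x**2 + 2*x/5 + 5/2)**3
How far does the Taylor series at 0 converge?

The radius of convergence is 3/7.

Denominator factor (x**2 + 2*x/5 + 5/2)^3: discriminant -246/25, complex-conjugate roots (-1/5) + ((1/10)*sqrt(246))*i and (-1/5) - ((1/10)*sqrt(246))*i; poles of order 3, moduli (1/2)*sqrt(10) and (1/2)*sqrt(10).
Branch term (-15/11)*sqrt(1 - x/(-3/2)): its argument vanishes at x = -3/2, a square-root branch point, modulus 3/2.
Branch term (-2/3)*sqrt(1 - x/(3/7)): its argument vanishes at x = 3/7, a square-root branch point, modulus 3/7.
The radius of convergence is the smallest modulus among the singular points: 3/7.


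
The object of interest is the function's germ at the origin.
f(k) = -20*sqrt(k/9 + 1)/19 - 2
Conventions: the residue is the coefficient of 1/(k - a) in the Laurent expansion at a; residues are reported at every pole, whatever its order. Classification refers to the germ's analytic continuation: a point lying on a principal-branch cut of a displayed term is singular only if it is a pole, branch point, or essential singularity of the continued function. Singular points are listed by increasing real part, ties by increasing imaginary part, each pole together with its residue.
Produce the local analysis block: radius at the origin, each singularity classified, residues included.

Radius of convergence at 0: 9.
At -9: an algebraic (square-root) branch point.

Branch term (-20/19)*sqrt(1 - k/(-9)): its argument vanishes at k = -9, a square-root branch point, modulus 9.
The radius of convergence is the smallest modulus among the singular points: 9.


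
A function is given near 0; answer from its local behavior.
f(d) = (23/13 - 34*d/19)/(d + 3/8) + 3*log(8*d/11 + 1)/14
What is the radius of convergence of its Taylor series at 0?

The radius of convergence is 3/8.

Denominator factor (d + 3/8): pole of order 1 at -3/8, modulus 3/8.
Branch term (3/14)*log(1 - d/(-11/8)): its argument vanishes at d = -11/8, a logarithmic branch point, modulus 11/8.
The radius of convergence is the smallest modulus among the singular points: 3/8.


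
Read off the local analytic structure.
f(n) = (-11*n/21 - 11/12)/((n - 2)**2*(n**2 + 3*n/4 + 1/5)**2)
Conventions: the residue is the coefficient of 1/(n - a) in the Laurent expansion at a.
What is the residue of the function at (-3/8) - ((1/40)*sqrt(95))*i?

The residue is (-275/6498) - ((208175/864234)*sqrt(95))*i.


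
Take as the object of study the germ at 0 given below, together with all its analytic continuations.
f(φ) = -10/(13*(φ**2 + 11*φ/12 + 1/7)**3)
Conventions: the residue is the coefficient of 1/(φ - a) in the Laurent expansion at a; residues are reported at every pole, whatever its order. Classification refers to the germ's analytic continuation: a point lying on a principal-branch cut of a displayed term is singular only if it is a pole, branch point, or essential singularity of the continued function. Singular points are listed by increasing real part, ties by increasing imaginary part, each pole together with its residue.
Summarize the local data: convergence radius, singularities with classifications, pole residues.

Denominator factor (φ**2 + 11*φ/12 + 1/7)^3: discriminant 271/1008, real irrational roots -11/24 + (1/168)*sqrt(1897) and -11/24 - (1/168)*sqrt(1897); poles of order 3, moduli 11/24 - (1/168)*sqrt(1897) and 11/24 + (1/168)*sqrt(1897).
The radius of convergence is the smallest modulus among the singular points: 11/24 - (1/168)*sqrt(1897).
The factor φ**2 + 11*φ/12 + 1/7 splits as (φ - a)(φ - a') with a = -11/24 - (1/168)*sqrt(1897), a' = -11/24 + (1/168)*sqrt(1897). At the order-3 pole a set g(φ) = (φ - a)^3*f(φ) = [-10/13] / (φ - a')^3.
Order-3 pole: residue = g''(a)/2; g''(-11/24 - (1/168)*sqrt(1897)) = (1463132160/258732643)*sqrt(1897), so the residue is (731566080/258732643)*sqrt(1897).
The factor φ**2 + 11*φ/12 + 1/7 splits as (φ - a)(φ - a') with a = -11/24 + (1/168)*sqrt(1897), a' = -11/24 - (1/168)*sqrt(1897). At the order-3 pole a set g(φ) = (φ - a)^3*f(φ) = [-10/13] / (φ - a')^3.
Order-3 pole: residue = g''(a)/2; g''(-11/24 + (1/168)*sqrt(1897)) = -(1463132160/258732643)*sqrt(1897), so the residue is -(731566080/258732643)*sqrt(1897).
List the singular points by increasing real part (a conjugate pair: the negative imaginary part first).

Radius of convergence at 0: 11/24 - (1/168)*sqrt(1897).
At -11/24 - (1/168)*sqrt(1897): a pole of order 3; residue (731566080/258732643)*sqrt(1897).
At -11/24 + (1/168)*sqrt(1897): a pole of order 3; residue -(731566080/258732643)*sqrt(1897).


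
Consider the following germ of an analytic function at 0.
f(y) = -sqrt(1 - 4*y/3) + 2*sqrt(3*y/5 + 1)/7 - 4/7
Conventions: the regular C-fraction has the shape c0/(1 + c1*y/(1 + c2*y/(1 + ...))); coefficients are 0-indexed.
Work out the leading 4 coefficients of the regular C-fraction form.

Taylor coefficients (expand at 0): a_0 = -9/7, a_1 = 79/105, a_2 = 1319/6300, a_3 = 28729/189000.
c0 = a_0 = -9/7. Peel one level at a time: if S = 1 + c*y/S' with S'(0) = 1, then c is the y-coefficient of S and S' = c*y/(S - 1).
S_1 = c0/f = 1 + (79/135)*y + (7367/14580)*y^2 + ...; c1 = 79/135.
S_2 = c1*y/(S_1 - 1) = 1 + (-7367/8532)*y + (-2799421/22467600)*y^2 + ...; c2 = -7367/8532.
S_3 = c2*y/(S_2 - 1) = 1 + (-8398263/58199300)*y + ...; c3 = -8398263/58199300.

The regular C-fraction coefficients are [-9/7, 79/135, -7367/8532, -8398263/58199300].


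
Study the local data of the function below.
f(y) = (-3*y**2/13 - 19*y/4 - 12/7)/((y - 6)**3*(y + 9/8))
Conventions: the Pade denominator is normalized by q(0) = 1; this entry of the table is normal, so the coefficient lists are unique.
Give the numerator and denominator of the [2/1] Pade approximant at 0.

Taylor coefficients needed (expand at 0): a_0 = 4/567, a_1 = 49/2916, a_2 = -14509/4776408, a_3 = 290573/42987672.
Write the denominator as Q(y) = 1 + q1*y. Requiring Q*f - P = O(y^4) with deg P <= 2 kills the coefficients of y^3..y^3 in Q*f:
  y^3: a_3 + q1*a_2 = 0, i.e. 290573/42987672 + (-14509/4776408)*q1 = 0.
Solving this linear system: q1 = 290573/130581.
The numerator is Q*f truncated at degree 2: P0 = a_0 = 4/567; P1 = a_1 + q1*a_0 = 3208585/98719236; P2 = a_2 + q1*a_1 = 88178479/2566700136.

The Pade approximant has numerator coefficients [4/567, 3208585/98719236, 88178479/2566700136]; denominator coefficients [1, 290573/130581].


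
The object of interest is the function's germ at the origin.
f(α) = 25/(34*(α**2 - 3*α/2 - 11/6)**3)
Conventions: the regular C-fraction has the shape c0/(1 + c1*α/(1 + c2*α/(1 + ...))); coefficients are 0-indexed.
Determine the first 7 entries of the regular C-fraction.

Taylor coefficients (expand at 0): a_0 = -2700/22627, a_1 = 72900/248897, a_2 = -1846800/2737867, a_3 = 38928600/30116537, a_4 = -769313700/331281907, a_5 = 14318070300/3644100977, a_6 = -256441350600/40085110747.
c0 = a_0 = -2700/22627. Peel one level at a time: if S = 1 + c*α/S' with S'(0) = 1, then c is the α-coefficient of S and S' = c*α/(S - 1).
S_1 = c0/f = 1 + (27/11)*α + (45/121)*α^2 + ...; c1 = 27/11.
S_2 = c1*α/(S_1 - 1) = 1 + (-5/33)*α + (970/1089)*α^2 + ...; c2 = -5/33.
S_3 = c2*α/(S_2 - 1) = 1 + (194/33)*α + (4035/121)*α^2 + ...; c3 = 194/33.
S_4 = c3*α/(S_3 - 1) = 1 + (-12105/2134)*α + (-11575629/22769780)*α^2 + ...; c4 = -12105/2134.
S_5 = c4*α/(S_4 - 1) = 1 + (-1286181/14351150)*α + (-940544/45225625)*α^2 + ...; c5 = -1286181/14351150.
S_6 = c5*α/(S_5 - 1) = 1 + (-2007120896/8649567225)*α + ...; c6 = -2007120896/8649567225.

The regular C-fraction coefficients are [-2700/22627, 27/11, -5/33, 194/33, -12105/2134, -1286181/14351150, -2007120896/8649567225].


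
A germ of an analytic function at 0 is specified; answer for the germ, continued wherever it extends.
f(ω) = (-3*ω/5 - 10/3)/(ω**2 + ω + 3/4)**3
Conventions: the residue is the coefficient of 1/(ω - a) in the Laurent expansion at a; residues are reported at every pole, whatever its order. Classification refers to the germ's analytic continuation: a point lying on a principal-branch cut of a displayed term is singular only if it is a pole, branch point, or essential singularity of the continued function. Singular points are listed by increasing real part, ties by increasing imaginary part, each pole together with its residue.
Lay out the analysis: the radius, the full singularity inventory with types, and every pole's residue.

Denominator factor (ω**2 + ω + 3/4)^3: discriminant -2, complex-conjugate roots (-1/2) + ((1/2)*sqrt(2))*i and (-1/2) - ((1/2)*sqrt(2))*i; poles of order 3, moduli (1/2)*sqrt(3) and (1/2)*sqrt(3).
The radius of convergence is the smallest modulus among the singular points: (1/2)*sqrt(3).
The factor ω**2 + ω + 3/4 splits as (ω - a)(ω - a') with a = (-1/2) - ((1/2)*sqrt(2))*i, a' = (-1/2) + ((1/2)*sqrt(2))*i. At the order-3 pole a set g(ω) = (ω - a)^3*f(ω) = [-3*ω/5 - 10/3] / (ω - a')^3.
Order-3 pole: residue = g''(a)/2; g''((-1/2) - ((1/2)*sqrt(2))*i) = -((91/20)*sqrt(2))*i, so the residue is -((91/40)*sqrt(2))*i.
The factor ω**2 + ω + 3/4 splits as (ω - a)(ω - a') with a = (-1/2) + ((1/2)*sqrt(2))*i, a' = (-1/2) - ((1/2)*sqrt(2))*i. At the order-3 pole a set g(ω) = (ω - a)^3*f(ω) = [-3*ω/5 - 10/3] / (ω - a')^3.
Order-3 pole: residue = g''(a)/2; g''((-1/2) + ((1/2)*sqrt(2))*i) = ((91/20)*sqrt(2))*i, so the residue is ((91/40)*sqrt(2))*i.
List the singular points by increasing real part (a conjugate pair: the negative imaginary part first).

Radius of convergence at 0: (1/2)*sqrt(3).
At (-1/2) - ((1/2)*sqrt(2))*i: a pole of order 3; residue -((91/40)*sqrt(2))*i.
At (-1/2) + ((1/2)*sqrt(2))*i: a pole of order 3; residue ((91/40)*sqrt(2))*i.


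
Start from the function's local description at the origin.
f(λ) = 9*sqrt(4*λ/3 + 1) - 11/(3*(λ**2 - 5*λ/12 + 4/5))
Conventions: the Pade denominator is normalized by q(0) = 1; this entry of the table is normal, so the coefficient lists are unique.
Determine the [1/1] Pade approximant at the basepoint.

The Pade approximant has numerator coefficients [53/12, 19109/33296]; denominator coefficients [1, -68729/99888].

Taylor coefficients needed (expand at 0): a_0 = 53/12, a_1 = 2081/576, a_2 = 68729/27648.
Write the denominator as Q(λ) = 1 + q1*λ. Requiring Q*f - P = O(λ^3) with deg P <= 1 kills the coefficients of λ^2..λ^2 in Q*f:
  λ^2: a_2 + q1*a_1 = 0, i.e. 68729/27648 + (2081/576)*q1 = 0.
Solving this linear system: q1 = -68729/99888.
The numerator is Q*f truncated at degree 1: P0 = a_0 = 53/12; P1 = a_1 + q1*a_0 = 19109/33296.


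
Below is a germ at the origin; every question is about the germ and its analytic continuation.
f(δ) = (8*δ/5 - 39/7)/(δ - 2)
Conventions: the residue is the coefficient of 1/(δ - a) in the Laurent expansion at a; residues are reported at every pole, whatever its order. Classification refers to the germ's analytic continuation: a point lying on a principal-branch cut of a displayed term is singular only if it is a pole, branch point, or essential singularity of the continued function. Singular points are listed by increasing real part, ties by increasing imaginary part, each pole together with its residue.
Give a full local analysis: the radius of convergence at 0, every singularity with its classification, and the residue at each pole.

Radius of convergence at 0: 2.
At 2: a pole of order 1; residue -83/35.

Denominator factor (δ - 2): pole of order 1 at 2, modulus 2.
The radius of convergence is the smallest modulus among the singular points: 2.
At the order-1 pole 2 set g(δ) = (δ - (2))*f(δ) = 8*δ/5 - 39/7.
Simple pole: residue = g(a) at a = 2, which is -83/35.


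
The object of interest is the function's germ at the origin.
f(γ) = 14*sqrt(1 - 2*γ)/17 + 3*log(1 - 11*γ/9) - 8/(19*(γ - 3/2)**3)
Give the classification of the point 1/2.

The term (14/17)*sqrt(1 - γ/(1/2)) has argument 1 - 1/2/(1/2) = 0 at 1/2: a square-root (algebraic, two-sheeted) branch point; the remaining terms are analytic or single-valued there.

The point is an algebraic (square-root) branch point.


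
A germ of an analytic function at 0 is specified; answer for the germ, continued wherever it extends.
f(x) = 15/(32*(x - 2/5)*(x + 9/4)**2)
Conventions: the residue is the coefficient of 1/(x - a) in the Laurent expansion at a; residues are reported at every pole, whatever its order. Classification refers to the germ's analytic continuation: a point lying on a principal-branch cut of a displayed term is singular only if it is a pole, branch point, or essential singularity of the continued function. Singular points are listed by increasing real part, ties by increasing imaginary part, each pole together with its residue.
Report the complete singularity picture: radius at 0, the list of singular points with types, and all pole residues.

Denominator factor (x - 2/5): pole of order 1 at 2/5, modulus 2/5.
Denominator factor (x + 9/4)^2: pole of order 2 at -9/4, modulus 9/4.
The radius of convergence is the smallest modulus among the singular points: 2/5.
At the order-2 pole -9/4 set g(x) = (x - (-9/4))^2*f(x) = 15/(32*(x - 2/5)).
Order-2 pole: residue = g'(a); g'(-9/4) = -375/5618, so the residue is -375/5618.
At the order-1 pole 2/5 set g(x) = (x - (2/5))*f(x) = 15/(32*(x + 9/4)**2).
Simple pole: residue = g(a) at a = 2/5, which is 375/5618.
List the singular points by increasing real part (a conjugate pair: the negative imaginary part first).

Radius of convergence at 0: 2/5.
At -9/4: a pole of order 2; residue -375/5618.
At 2/5: a pole of order 1; residue 375/5618.


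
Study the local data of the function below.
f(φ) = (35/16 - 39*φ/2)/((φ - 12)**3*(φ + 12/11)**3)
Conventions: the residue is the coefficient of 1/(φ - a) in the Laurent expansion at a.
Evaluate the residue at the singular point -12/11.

At the order-3 pole -12/11 set g(φ) = (φ - (-12/11))^3*f(φ) = (35/16 - 39*φ/2)/(φ - 12)**3.
Order-3 pole: residue = g''(a)/2; g''(-12/11) = 268442735/82556485632, so the residue is 268442735/165112971264.

The residue is 268442735/165112971264.


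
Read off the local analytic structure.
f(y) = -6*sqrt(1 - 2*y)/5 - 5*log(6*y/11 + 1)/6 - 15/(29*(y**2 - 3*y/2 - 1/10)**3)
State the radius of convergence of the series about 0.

The radius of convergence is -3/4 + (1/20)*sqrt(265).

Denominator factor (y**2 - 3*y/2 - 1/10)^3: discriminant 53/20, real irrational roots 3/4 + (1/20)*sqrt(265) and 3/4 - (1/20)*sqrt(265); poles of order 3, moduli 3/4 + (1/20)*sqrt(265) and -3/4 + (1/20)*sqrt(265).
Branch term (-5/6)*log(1 - y/(-11/6)): its argument vanishes at y = -11/6, a logarithmic branch point, modulus 11/6.
Branch term (-6/5)*sqrt(1 - y/(1/2)): its argument vanishes at y = 1/2, a square-root branch point, modulus 1/2.
The radius of convergence is the smallest modulus among the singular points: -3/4 + (1/20)*sqrt(265).


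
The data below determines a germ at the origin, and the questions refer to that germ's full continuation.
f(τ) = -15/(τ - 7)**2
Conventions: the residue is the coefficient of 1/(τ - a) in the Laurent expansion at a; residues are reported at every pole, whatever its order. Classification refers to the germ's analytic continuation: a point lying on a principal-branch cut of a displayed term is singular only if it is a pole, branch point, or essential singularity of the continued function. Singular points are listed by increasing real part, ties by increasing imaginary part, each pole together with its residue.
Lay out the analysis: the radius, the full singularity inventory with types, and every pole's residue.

Radius of convergence at 0: 7.
At 7: a pole of order 2; residue 0.

Denominator factor (τ - 7)^2: pole of order 2 at 7, modulus 7.
The radius of convergence is the smallest modulus among the singular points: 7.
At the order-2 pole 7 set g(τ) = (τ - (7))^2*f(τ) = -15.
Order-2 pole: residue = g'(a); g'(7) = 0, so the residue is 0.


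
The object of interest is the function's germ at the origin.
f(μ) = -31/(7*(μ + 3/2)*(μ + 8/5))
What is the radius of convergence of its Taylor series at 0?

The radius of convergence is 3/2.

Denominator factor (μ + 8/5): pole of order 1 at -8/5, modulus 8/5.
Denominator factor (μ + 3/2): pole of order 1 at -3/2, modulus 3/2.
The radius of convergence is the smallest modulus among the singular points: 3/2.


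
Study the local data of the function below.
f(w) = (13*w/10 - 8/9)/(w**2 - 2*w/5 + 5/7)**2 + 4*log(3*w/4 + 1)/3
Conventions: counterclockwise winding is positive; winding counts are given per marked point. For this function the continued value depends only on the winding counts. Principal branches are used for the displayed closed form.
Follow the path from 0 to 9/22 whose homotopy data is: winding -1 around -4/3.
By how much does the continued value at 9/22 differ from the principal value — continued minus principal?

The rational part is single-valued and drops out of the difference; each branch term changes only by its own monodromy.
(4/3)*log(1 - w/(-4/3)): each positive loop around -4/3 adds 2*pi*i to the log, so winding -1 contributes (4/3)*(-1)*2*pi*i = -(8/3)*pi*i.
Summing the contributions at w = 9/22 gives -(8/3)*pi*i.

Continued minus principal equals -(8/3)*pi*i.


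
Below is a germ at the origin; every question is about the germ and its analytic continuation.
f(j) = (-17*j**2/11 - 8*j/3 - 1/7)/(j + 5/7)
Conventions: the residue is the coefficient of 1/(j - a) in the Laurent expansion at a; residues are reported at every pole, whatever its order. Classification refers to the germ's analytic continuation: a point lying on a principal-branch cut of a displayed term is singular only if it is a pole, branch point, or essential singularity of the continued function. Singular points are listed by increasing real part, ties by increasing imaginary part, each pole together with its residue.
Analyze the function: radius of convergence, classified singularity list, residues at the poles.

Denominator factor (j + 5/7): pole of order 1 at -5/7, modulus 5/7.
The radius of convergence is the smallest modulus among the singular points: 5/7.
At the order-1 pole -5/7 set g(j) = (j - (-5/7))*f(j) = -17*j**2/11 - 8*j/3 - 1/7.
Simple pole: residue = g(a) at a = -5/7, which is 1574/1617.

Radius of convergence at 0: 5/7.
At -5/7: a pole of order 1; residue 1574/1617.


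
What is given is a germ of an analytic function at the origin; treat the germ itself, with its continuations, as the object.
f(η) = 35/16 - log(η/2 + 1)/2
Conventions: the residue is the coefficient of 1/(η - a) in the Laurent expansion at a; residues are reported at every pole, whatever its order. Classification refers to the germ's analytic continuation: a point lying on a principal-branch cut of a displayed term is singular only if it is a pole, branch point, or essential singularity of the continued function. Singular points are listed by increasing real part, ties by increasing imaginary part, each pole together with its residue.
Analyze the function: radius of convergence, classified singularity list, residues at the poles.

Branch term (-1/2)*log(1 - η/(-2)): its argument vanishes at η = -2, a logarithmic branch point, modulus 2.
The radius of convergence is the smallest modulus among the singular points: 2.

Radius of convergence at 0: 2.
At -2: a logarithmic branch point.


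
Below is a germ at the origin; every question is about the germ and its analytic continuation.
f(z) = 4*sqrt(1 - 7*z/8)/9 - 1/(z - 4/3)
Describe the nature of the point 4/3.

The denominator factor z - 4/3 vanishes at 4/3 and appears to the power 1; the numerator there equals -1, nonzero, and no other factor vanishes.
The branch terms are analytic at this point.
Hence a pole whose order is the multiplicity, 1.

The point is a pole of order 1.


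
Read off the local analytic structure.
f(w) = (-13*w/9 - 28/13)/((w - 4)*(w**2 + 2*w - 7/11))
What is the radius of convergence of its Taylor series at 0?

The radius of convergence is -1 + (3/11)*sqrt(22).

Denominator factor (w**2 + 2*w - 7/11): discriminant 72/11, real irrational roots -1 + (3/11)*sqrt(22) and -1 - (3/11)*sqrt(22); poles of order 1, moduli -1 + (3/11)*sqrt(22) and 1 + (3/11)*sqrt(22).
Denominator factor (w - 4): pole of order 1 at 4, modulus 4.
The radius of convergence is the smallest modulus among the singular points: -1 + (3/11)*sqrt(22).


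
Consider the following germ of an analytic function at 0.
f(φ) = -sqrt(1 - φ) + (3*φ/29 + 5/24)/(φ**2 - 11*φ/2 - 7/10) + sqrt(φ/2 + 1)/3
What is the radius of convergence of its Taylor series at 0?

The radius of convergence is -11/4 + (1/20)*sqrt(3305).

Denominator factor (φ**2 - 11*φ/2 - 7/10): discriminant 661/20, real irrational roots 11/4 + (1/20)*sqrt(3305) and 11/4 - (1/20)*sqrt(3305); poles of order 1, moduli 11/4 + (1/20)*sqrt(3305) and -11/4 + (1/20)*sqrt(3305).
Branch term (-1)*sqrt(1 - φ/(1)): its argument vanishes at φ = 1, a square-root branch point, modulus 1.
Branch term (1/3)*sqrt(1 - φ/(-2)): its argument vanishes at φ = -2, a square-root branch point, modulus 2.
The radius of convergence is the smallest modulus among the singular points: -11/4 + (1/20)*sqrt(3305).


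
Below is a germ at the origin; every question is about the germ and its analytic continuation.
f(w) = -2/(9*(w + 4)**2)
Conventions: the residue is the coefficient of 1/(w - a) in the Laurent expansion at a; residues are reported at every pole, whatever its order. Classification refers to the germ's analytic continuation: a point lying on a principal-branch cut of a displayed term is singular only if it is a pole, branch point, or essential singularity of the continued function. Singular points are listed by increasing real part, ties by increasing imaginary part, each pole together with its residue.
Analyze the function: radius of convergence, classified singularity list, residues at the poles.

Denominator factor (w + 4)^2: pole of order 2 at -4, modulus 4.
The radius of convergence is the smallest modulus among the singular points: 4.
At the order-2 pole -4 set g(w) = (w - (-4))^2*f(w) = -2/9.
Order-2 pole: residue = g'(a); g'(-4) = 0, so the residue is 0.

Radius of convergence at 0: 4.
At -4: a pole of order 2; residue 0.


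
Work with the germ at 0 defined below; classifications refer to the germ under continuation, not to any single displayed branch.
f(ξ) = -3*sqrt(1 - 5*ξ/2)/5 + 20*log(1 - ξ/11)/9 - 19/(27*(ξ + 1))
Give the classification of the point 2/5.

The term (-3/5)*sqrt(1 - ξ/(2/5)) has argument 1 - 2/5/(2/5) = 0 at 2/5: a square-root (algebraic, two-sheeted) branch point; the remaining terms are analytic or single-valued there.

The point is an algebraic (square-root) branch point.


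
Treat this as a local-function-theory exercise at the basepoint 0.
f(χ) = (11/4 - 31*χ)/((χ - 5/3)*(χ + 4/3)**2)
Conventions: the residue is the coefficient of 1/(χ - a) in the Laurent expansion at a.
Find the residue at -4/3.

The residue is 587/108.

At the order-2 pole -4/3 set g(χ) = (χ - (-4/3))^2*f(χ) = (11/4 - 31*χ)/(χ - 5/3).
Order-2 pole: residue = g'(a); g'(-4/3) = 587/108, so the residue is 587/108.


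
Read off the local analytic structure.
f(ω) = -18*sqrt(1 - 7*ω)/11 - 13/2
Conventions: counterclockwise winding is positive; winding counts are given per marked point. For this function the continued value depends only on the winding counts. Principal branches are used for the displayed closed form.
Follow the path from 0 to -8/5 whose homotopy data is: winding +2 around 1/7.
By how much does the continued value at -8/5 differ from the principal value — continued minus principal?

The rational part is single-valued and drops out of the difference; each branch term changes only by its own monodromy.
(-18/11)*sqrt(1 - ω/(1/7)): winding +2 is even, the square root returns to the same sheet, contribution 0.
Summing the contributions at ω = -8/5 gives 0.

Continued minus principal equals 0.


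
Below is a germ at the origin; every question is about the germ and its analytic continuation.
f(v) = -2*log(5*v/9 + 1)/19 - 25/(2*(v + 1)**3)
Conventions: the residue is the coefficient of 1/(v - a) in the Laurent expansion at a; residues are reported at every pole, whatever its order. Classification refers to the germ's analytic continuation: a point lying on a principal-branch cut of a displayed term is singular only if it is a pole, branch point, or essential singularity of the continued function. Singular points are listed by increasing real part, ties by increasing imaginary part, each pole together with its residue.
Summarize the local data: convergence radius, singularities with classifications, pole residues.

Radius of convergence at 0: 1.
At -9/5: a logarithmic branch point.
At -1: a pole of order 3; residue 0.

Denominator factor (v + 1)^3: pole of order 3 at -1, modulus 1.
Branch term (-2/19)*log(1 - v/(-9/5)): its argument vanishes at v = -9/5, a logarithmic branch point, modulus 9/5.
The radius of convergence is the smallest modulus among the singular points: 1.
The branch term is analytic at -1 and contributes nothing to the residue; only the rational part matters.
At the order-3 pole -1 set g(v) = (v - (-1))^3*(rational part) = -25/2.
Order-3 pole: residue = g''(a)/2; g''(-1) = 0, so the residue is 0.
List the singular points by increasing real part (a conjugate pair: the negative imaginary part first).


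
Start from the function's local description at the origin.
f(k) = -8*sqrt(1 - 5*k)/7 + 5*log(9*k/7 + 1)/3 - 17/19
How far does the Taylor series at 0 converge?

The radius of convergence is 1/5.

Branch term (5/3)*log(1 - k/(-7/9)): its argument vanishes at k = -7/9, a logarithmic branch point, modulus 7/9.
Branch term (-8/7)*sqrt(1 - k/(1/5)): its argument vanishes at k = 1/5, a square-root branch point, modulus 1/5.
The radius of convergence is the smallest modulus among the singular points: 1/5.


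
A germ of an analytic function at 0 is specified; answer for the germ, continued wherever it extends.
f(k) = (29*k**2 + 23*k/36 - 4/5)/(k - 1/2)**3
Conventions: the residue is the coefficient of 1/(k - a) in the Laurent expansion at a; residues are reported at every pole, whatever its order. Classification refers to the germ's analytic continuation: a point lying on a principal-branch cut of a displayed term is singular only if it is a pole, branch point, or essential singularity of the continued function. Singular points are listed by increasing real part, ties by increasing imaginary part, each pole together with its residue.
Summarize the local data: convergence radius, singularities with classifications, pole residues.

Denominator factor (k - 1/2)^3: pole of order 3 at 1/2, modulus 1/2.
The radius of convergence is the smallest modulus among the singular points: 1/2.
At the order-3 pole 1/2 set g(k) = (k - (1/2))^3*f(k) = 29*k**2 + 23*k/36 - 4/5.
Order-3 pole: residue = g''(a)/2; g''(1/2) = 58, so the residue is 29.

Radius of convergence at 0: 1/2.
At 1/2: a pole of order 3; residue 29.
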